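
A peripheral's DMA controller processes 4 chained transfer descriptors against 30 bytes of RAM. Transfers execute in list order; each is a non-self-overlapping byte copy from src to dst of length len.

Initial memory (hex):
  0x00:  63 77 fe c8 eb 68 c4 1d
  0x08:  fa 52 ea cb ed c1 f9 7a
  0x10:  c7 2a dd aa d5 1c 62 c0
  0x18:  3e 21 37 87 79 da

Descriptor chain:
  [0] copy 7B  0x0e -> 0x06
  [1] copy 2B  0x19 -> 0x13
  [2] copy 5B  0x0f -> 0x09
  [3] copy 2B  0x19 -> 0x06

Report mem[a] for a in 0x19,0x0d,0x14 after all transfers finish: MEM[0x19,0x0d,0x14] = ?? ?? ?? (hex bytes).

MEM[0x19,0x0d,0x14] = 21 21 37

#0 dst[0x06+7] := {0xf9,0x7a,0xc7,0x2a,0xdd,0xaa,0xd5}
#1 dst[0x13+2] := {0x21,0x37}
#2 dst[0x09+5] := {0x7a,0xc7,0x2a,0xdd,0x21}
#3 dst[0x06+2] := {0x21,0x37}
query mem[0x19]=0x21, mem[0x0d]=0x21, mem[0x14]=0x37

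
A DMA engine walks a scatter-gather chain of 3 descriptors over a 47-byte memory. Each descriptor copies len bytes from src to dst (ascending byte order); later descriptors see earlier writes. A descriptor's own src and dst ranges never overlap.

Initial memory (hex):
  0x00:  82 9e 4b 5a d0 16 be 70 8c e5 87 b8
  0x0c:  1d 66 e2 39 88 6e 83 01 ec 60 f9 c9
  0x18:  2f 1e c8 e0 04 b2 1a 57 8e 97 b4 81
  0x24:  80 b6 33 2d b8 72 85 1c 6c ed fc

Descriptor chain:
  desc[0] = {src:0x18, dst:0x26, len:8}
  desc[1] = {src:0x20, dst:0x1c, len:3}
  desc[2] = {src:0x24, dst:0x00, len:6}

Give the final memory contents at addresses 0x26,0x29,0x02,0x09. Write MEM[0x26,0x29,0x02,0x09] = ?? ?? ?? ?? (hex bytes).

D0: mem[0x26..0x2d] <- [2f 1e c8 e0 04 b2 1a 57]
D1: mem[0x1c..0x1e] <- [8e 97 b4]
D2: mem[0x00..0x05] <- [80 b6 2f 1e c8 e0]
query mem[0x26]=0x2f, mem[0x29]=0xe0, mem[0x02]=0x2f, mem[0x09]=0xe5

MEM[0x26,0x29,0x02,0x09] = 2f e0 2f e5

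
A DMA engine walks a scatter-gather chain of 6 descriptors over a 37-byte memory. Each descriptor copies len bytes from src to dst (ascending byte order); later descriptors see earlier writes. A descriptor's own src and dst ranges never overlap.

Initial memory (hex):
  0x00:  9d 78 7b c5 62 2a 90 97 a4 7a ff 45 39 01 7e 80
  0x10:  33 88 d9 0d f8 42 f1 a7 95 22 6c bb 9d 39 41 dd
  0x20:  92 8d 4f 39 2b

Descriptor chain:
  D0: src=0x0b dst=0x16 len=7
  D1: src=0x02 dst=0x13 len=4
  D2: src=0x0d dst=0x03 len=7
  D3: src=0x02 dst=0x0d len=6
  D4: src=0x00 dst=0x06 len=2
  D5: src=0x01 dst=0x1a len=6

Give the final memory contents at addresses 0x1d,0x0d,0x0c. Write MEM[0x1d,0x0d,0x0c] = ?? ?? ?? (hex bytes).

MEM[0x1d,0x0d,0x0c] = 7e 7b 39

  after D0: wrote 7B at 0x16 = 4539017e803388
  after D1: wrote 4B at 0x13 = 7bc5622a
  after D2: wrote 7B at 0x03 = 017e803388d97b
  after D3: wrote 6B at 0x0d = 7b017e803388
  after D4: wrote 2B at 0x06 = 9d78
  after D5: wrote 6B at 0x1a = 787b017e809d
query mem[0x1d]=0x7e, mem[0x0d]=0x7b, mem[0x0c]=0x39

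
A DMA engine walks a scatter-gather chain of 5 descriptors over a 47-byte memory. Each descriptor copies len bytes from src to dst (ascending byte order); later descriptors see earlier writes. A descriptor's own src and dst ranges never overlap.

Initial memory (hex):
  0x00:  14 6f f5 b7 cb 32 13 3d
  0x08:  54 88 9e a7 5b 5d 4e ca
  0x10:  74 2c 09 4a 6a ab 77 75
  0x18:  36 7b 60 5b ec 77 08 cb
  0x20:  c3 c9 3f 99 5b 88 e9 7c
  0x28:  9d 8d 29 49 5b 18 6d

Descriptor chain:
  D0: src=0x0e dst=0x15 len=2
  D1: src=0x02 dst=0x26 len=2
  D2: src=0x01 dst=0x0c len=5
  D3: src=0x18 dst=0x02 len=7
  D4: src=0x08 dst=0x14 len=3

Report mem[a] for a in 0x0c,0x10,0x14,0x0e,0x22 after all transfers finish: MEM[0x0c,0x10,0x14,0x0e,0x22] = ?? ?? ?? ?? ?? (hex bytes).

MEM[0x0c,0x10,0x14,0x0e,0x22] = 6f 32 08 b7 3f

[0] 0x0e->0x15 len=2 : 4e ca
[1] 0x02->0x26 len=2 : f5 b7
[2] 0x01->0x0c len=5 : 6f f5 b7 cb 32
[3] 0x18->0x02 len=7 : 36 7b 60 5b ec 77 08
[4] 0x08->0x14 len=3 : 08 88 9e
query mem[0x0c]=0x6f, mem[0x10]=0x32, mem[0x14]=0x08, mem[0x0e]=0xb7, mem[0x22]=0x3f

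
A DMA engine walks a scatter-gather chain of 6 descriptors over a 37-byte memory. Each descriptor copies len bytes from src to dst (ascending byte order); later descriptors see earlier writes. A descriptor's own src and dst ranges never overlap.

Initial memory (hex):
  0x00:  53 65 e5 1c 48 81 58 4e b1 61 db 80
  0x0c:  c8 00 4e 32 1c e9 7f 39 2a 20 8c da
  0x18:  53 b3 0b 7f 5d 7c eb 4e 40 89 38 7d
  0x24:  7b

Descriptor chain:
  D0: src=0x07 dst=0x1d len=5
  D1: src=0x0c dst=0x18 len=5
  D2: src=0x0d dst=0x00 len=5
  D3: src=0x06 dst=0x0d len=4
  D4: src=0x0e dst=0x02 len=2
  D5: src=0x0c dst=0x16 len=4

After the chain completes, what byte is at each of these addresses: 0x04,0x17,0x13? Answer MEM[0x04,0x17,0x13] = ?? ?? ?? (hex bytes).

MEM[0x04,0x17,0x13] = e9 58 39

  after D0: wrote 5B at 0x1d = 4eb161db80
  after D1: wrote 5B at 0x18 = c8004e321c
  after D2: wrote 5B at 0x00 = 004e321ce9
  after D3: wrote 4B at 0x0d = 584eb161
  after D4: wrote 2B at 0x02 = 4eb1
  after D5: wrote 4B at 0x16 = c8584eb1
query mem[0x04]=0xe9, mem[0x17]=0x58, mem[0x13]=0x39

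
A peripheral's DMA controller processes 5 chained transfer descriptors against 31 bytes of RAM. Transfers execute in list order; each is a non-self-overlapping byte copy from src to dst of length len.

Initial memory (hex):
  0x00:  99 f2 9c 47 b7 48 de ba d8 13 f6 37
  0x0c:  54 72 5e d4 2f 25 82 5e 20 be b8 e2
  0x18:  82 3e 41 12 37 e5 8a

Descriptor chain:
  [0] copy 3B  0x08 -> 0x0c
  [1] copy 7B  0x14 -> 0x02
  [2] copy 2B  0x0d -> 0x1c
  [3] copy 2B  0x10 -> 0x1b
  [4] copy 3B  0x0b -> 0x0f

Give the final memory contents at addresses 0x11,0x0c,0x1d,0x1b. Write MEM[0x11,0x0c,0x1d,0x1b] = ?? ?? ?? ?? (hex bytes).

[0] 0x08->0x0c len=3 : d8 13 f6
[1] 0x14->0x02 len=7 : 20 be b8 e2 82 3e 41
[2] 0x0d->0x1c len=2 : 13 f6
[3] 0x10->0x1b len=2 : 2f 25
[4] 0x0b->0x0f len=3 : 37 d8 13
query mem[0x11]=0x13, mem[0x0c]=0xd8, mem[0x1d]=0xf6, mem[0x1b]=0x2f

MEM[0x11,0x0c,0x1d,0x1b] = 13 d8 f6 2f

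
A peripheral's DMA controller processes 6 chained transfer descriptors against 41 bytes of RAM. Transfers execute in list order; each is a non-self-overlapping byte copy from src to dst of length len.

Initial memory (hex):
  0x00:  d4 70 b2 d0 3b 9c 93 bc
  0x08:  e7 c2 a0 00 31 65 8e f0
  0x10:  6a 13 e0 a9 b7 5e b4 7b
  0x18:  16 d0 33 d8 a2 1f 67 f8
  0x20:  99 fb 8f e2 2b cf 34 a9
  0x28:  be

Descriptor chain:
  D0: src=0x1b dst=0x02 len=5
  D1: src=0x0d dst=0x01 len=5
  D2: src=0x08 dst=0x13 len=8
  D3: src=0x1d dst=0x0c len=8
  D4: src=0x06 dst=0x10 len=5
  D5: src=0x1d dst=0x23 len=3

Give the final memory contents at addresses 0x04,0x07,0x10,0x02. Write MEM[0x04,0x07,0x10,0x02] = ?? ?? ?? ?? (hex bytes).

  after D0: wrote 5B at 0x02 = d8a21f67f8
  after D1: wrote 5B at 0x01 = 658ef06a13
  after D2: wrote 8B at 0x13 = e7c2a00031658ef0
  after D3: wrote 8B at 0x0c = 1f67f899fb8fe22b
  after D4: wrote 5B at 0x10 = f8bce7c2a0
  after D5: wrote 3B at 0x23 = 1f67f8
query mem[0x04]=0x6a, mem[0x07]=0xbc, mem[0x10]=0xf8, mem[0x02]=0x8e

MEM[0x04,0x07,0x10,0x02] = 6a bc f8 8e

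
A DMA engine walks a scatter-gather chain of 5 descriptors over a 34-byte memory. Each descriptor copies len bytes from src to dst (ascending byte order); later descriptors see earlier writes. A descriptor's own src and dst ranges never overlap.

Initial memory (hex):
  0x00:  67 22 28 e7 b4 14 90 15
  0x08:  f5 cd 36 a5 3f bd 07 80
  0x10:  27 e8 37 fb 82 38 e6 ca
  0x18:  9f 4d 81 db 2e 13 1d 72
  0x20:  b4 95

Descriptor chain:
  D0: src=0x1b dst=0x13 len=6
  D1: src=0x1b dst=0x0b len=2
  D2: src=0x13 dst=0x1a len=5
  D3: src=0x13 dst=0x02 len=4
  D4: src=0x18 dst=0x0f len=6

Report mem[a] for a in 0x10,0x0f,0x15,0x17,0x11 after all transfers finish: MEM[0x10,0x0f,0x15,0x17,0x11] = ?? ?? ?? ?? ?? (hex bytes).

#0 dst[0x13+6] := {0xdb,0x2e,0x13,0x1d,0x72,0xb4}
#1 dst[0x0b+2] := {0xdb,0x2e}
#2 dst[0x1a+5] := {0xdb,0x2e,0x13,0x1d,0x72}
#3 dst[0x02+4] := {0xdb,0x2e,0x13,0x1d}
#4 dst[0x0f+6] := {0xb4,0x4d,0xdb,0x2e,0x13,0x1d}
query mem[0x10]=0x4d, mem[0x0f]=0xb4, mem[0x15]=0x13, mem[0x17]=0x72, mem[0x11]=0xdb

MEM[0x10,0x0f,0x15,0x17,0x11] = 4d b4 13 72 db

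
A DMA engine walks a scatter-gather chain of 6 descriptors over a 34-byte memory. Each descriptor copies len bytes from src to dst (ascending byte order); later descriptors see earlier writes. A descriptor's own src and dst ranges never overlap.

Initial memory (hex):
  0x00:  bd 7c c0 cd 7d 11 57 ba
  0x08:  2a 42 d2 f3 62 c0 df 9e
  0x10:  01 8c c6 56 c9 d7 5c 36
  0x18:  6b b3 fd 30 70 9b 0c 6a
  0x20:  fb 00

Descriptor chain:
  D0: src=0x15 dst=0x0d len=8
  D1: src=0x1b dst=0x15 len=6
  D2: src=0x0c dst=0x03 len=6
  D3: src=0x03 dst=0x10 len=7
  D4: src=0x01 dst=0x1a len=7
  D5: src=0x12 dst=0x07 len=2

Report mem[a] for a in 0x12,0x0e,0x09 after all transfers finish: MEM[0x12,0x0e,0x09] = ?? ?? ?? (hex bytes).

D0: mem[0x0d..0x14] <- [d7 5c 36 6b b3 fd 30 70]
D1: mem[0x15..0x1a] <- [30 70 9b 0c 6a fb]
D2: mem[0x03..0x08] <- [62 d7 5c 36 6b b3]
D3: mem[0x10..0x16] <- [62 d7 5c 36 6b b3 42]
D4: mem[0x1a..0x20] <- [7c c0 62 d7 5c 36 6b]
D5: mem[0x07..0x08] <- [5c 36]
query mem[0x12]=0x5c, mem[0x0e]=0x5c, mem[0x09]=0x42

MEM[0x12,0x0e,0x09] = 5c 5c 42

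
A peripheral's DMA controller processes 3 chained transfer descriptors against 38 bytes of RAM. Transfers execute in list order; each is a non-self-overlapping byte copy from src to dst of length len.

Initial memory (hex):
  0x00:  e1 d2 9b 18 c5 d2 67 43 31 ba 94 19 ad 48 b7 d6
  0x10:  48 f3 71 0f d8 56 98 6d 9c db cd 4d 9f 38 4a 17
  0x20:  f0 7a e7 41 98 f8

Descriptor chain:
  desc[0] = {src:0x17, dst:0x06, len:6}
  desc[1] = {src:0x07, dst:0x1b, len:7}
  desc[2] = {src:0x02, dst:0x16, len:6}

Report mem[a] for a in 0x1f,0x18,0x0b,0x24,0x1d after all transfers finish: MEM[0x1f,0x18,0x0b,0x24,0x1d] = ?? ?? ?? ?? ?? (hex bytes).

MEM[0x1f,0x18,0x0b,0x24,0x1d] = 9f c5 9f 98 cd

#0 dst[0x06+6] := {0x6d,0x9c,0xdb,0xcd,0x4d,0x9f}
#1 dst[0x1b+7] := {0x9c,0xdb,0xcd,0x4d,0x9f,0xad,0x48}
#2 dst[0x16+6] := {0x9b,0x18,0xc5,0xd2,0x6d,0x9c}
query mem[0x1f]=0x9f, mem[0x18]=0xc5, mem[0x0b]=0x9f, mem[0x24]=0x98, mem[0x1d]=0xcd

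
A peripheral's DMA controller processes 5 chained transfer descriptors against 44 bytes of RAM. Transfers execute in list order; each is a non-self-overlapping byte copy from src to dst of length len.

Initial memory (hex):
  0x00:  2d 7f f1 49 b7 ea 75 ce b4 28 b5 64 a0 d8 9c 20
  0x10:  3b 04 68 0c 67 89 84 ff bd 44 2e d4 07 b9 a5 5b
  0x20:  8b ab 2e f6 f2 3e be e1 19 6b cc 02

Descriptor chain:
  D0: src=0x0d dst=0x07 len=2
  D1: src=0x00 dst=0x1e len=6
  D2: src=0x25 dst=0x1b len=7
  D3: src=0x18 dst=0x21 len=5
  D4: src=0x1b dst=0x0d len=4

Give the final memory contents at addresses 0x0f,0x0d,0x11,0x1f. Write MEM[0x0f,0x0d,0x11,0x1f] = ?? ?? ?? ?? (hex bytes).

MEM[0x0f,0x0d,0x11,0x1f] = e1 3e 04 6b

#0 dst[0x07+2] := {0xd8,0x9c}
#1 dst[0x1e+6] := {0x2d,0x7f,0xf1,0x49,0xb7,0xea}
#2 dst[0x1b+7] := {0x3e,0xbe,0xe1,0x19,0x6b,0xcc,0x02}
#3 dst[0x21+5] := {0xbd,0x44,0x2e,0x3e,0xbe}
#4 dst[0x0d+4] := {0x3e,0xbe,0xe1,0x19}
query mem[0x0f]=0xe1, mem[0x0d]=0x3e, mem[0x11]=0x04, mem[0x1f]=0x6b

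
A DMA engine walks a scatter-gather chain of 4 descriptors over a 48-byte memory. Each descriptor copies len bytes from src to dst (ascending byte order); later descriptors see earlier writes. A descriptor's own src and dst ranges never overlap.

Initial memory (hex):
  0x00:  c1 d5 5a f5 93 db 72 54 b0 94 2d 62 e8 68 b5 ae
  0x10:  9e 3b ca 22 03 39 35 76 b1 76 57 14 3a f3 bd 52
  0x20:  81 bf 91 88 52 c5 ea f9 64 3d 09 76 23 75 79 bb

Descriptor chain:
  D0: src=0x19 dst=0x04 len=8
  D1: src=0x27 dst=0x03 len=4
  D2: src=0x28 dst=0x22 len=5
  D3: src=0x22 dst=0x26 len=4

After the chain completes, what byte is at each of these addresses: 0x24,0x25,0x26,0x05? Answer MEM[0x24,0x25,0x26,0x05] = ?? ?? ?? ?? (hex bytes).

#0 dst[0x04+8] := {0x76,0x57,0x14,0x3a,0xf3,0xbd,0x52,0x81}
#1 dst[0x03+4] := {0xf9,0x64,0x3d,0x09}
#2 dst[0x22+5] := {0x64,0x3d,0x09,0x76,0x23}
#3 dst[0x26+4] := {0x64,0x3d,0x09,0x76}
query mem[0x24]=0x09, mem[0x25]=0x76, mem[0x26]=0x64, mem[0x05]=0x3d

MEM[0x24,0x25,0x26,0x05] = 09 76 64 3d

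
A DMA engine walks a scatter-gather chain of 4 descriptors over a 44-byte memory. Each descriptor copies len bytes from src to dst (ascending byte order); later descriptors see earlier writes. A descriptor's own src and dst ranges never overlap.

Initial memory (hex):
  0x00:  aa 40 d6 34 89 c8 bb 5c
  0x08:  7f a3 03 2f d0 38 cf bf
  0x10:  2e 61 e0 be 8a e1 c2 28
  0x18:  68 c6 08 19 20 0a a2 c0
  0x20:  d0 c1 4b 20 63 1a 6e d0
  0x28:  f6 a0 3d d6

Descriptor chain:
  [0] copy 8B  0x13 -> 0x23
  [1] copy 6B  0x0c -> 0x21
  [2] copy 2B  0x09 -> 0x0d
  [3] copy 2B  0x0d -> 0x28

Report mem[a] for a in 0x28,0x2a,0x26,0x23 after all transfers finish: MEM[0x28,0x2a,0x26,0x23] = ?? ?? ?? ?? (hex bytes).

MEM[0x28,0x2a,0x26,0x23] = a3 08 61 cf

  after D0: wrote 8B at 0x23 = be8ae1c22868c608
  after D1: wrote 6B at 0x21 = d038cfbf2e61
  after D2: wrote 2B at 0x0d = a303
  after D3: wrote 2B at 0x28 = a303
query mem[0x28]=0xa3, mem[0x2a]=0x08, mem[0x26]=0x61, mem[0x23]=0xcf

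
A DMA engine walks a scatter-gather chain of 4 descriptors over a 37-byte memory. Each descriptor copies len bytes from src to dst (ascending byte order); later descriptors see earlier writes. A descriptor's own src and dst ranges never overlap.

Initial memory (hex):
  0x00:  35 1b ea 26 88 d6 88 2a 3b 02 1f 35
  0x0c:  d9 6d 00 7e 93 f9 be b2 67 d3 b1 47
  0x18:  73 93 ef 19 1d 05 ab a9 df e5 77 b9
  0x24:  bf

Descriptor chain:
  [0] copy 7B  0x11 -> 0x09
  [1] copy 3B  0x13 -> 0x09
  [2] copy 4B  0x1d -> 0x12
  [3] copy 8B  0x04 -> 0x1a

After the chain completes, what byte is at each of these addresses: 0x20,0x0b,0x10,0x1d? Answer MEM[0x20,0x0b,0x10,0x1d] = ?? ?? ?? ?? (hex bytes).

  after D0: wrote 7B at 0x09 = f9beb267d3b147
  after D1: wrote 3B at 0x09 = b267d3
  after D2: wrote 4B at 0x12 = 05aba9df
  after D3: wrote 8B at 0x1a = 88d6882a3bb267d3
query mem[0x20]=0x67, mem[0x0b]=0xd3, mem[0x10]=0x93, mem[0x1d]=0x2a

MEM[0x20,0x0b,0x10,0x1d] = 67 d3 93 2a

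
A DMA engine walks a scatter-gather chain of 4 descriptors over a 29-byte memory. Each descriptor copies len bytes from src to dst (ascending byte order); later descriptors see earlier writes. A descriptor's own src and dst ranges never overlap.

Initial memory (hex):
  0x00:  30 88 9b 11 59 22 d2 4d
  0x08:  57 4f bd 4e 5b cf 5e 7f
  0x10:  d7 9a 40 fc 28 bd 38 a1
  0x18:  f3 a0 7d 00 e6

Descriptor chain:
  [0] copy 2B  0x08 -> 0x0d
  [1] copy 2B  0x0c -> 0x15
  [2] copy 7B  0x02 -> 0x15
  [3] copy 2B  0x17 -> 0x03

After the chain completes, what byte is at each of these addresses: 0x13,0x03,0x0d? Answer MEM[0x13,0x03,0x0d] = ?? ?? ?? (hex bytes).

D0: mem[0x0d..0x0e] <- [57 4f]
D1: mem[0x15..0x16] <- [5b 57]
D2: mem[0x15..0x1b] <- [9b 11 59 22 d2 4d 57]
D3: mem[0x03..0x04] <- [59 22]
query mem[0x13]=0xfc, mem[0x03]=0x59, mem[0x0d]=0x57

MEM[0x13,0x03,0x0d] = fc 59 57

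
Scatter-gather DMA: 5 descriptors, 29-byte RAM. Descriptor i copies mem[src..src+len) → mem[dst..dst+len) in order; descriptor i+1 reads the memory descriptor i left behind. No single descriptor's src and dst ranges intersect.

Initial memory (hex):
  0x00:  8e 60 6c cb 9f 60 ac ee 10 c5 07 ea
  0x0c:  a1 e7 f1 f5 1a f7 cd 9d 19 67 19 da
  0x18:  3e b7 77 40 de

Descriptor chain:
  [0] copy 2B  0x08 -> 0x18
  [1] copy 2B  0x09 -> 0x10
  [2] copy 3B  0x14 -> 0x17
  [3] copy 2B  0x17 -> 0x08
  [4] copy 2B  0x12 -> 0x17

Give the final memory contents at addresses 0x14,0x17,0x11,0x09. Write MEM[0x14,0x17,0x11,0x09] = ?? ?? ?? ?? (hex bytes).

MEM[0x14,0x17,0x11,0x09] = 19 cd 07 67

D0: mem[0x18..0x19] <- [10 c5]
D1: mem[0x10..0x11] <- [c5 07]
D2: mem[0x17..0x19] <- [19 67 19]
D3: mem[0x08..0x09] <- [19 67]
D4: mem[0x17..0x18] <- [cd 9d]
query mem[0x14]=0x19, mem[0x17]=0xcd, mem[0x11]=0x07, mem[0x09]=0x67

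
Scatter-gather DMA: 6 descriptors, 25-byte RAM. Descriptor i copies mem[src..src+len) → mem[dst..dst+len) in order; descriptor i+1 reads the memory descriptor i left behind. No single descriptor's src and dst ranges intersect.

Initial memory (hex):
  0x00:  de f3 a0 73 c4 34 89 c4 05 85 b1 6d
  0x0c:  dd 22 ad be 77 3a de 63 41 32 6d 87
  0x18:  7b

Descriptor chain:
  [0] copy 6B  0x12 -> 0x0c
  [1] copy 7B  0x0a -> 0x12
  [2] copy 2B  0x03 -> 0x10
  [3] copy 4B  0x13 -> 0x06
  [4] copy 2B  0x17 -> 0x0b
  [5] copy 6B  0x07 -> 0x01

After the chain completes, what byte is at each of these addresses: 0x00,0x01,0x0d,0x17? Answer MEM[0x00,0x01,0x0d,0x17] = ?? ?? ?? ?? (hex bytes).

MEM[0x00,0x01,0x0d,0x17] = de de 63 32

#0 dst[0x0c+6] := {0xde,0x63,0x41,0x32,0x6d,0x87}
#1 dst[0x12+7] := {0xb1,0x6d,0xde,0x63,0x41,0x32,0x6d}
#2 dst[0x10+2] := {0x73,0xc4}
#3 dst[0x06+4] := {0x6d,0xde,0x63,0x41}
#4 dst[0x0b+2] := {0x32,0x6d}
#5 dst[0x01+6] := {0xde,0x63,0x41,0xb1,0x32,0x6d}
query mem[0x00]=0xde, mem[0x01]=0xde, mem[0x0d]=0x63, mem[0x17]=0x32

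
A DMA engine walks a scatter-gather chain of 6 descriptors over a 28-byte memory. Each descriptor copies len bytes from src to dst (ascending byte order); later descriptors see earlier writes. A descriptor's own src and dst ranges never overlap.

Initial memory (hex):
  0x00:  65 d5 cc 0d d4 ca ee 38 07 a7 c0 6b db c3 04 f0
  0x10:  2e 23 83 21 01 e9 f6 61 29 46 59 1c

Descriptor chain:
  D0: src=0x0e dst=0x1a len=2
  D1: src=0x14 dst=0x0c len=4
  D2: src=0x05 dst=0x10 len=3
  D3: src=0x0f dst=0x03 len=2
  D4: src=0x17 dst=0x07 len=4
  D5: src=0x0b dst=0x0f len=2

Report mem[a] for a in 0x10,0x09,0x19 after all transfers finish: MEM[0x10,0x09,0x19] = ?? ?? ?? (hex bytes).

MEM[0x10,0x09,0x19] = 01 46 46

[0] 0x0e->0x1a len=2 : 04 f0
[1] 0x14->0x0c len=4 : 01 e9 f6 61
[2] 0x05->0x10 len=3 : ca ee 38
[3] 0x0f->0x03 len=2 : 61 ca
[4] 0x17->0x07 len=4 : 61 29 46 04
[5] 0x0b->0x0f len=2 : 6b 01
query mem[0x10]=0x01, mem[0x09]=0x46, mem[0x19]=0x46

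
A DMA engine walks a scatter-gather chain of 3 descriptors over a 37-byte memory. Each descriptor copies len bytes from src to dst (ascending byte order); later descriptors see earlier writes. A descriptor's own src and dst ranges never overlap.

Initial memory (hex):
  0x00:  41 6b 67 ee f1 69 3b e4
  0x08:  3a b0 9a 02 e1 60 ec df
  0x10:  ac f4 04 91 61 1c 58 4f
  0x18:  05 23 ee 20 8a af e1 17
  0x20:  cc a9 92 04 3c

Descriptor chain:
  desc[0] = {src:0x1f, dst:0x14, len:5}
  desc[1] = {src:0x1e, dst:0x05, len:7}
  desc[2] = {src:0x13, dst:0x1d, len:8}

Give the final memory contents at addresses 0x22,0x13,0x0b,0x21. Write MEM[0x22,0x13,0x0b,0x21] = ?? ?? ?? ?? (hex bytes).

#0 dst[0x14+5] := {0x17,0xcc,0xa9,0x92,0x04}
#1 dst[0x05+7] := {0xe1,0x17,0xcc,0xa9,0x92,0x04,0x3c}
#2 dst[0x1d+8] := {0x91,0x17,0xcc,0xa9,0x92,0x04,0x23,0xee}
query mem[0x22]=0x04, mem[0x13]=0x91, mem[0x0b]=0x3c, mem[0x21]=0x92

MEM[0x22,0x13,0x0b,0x21] = 04 91 3c 92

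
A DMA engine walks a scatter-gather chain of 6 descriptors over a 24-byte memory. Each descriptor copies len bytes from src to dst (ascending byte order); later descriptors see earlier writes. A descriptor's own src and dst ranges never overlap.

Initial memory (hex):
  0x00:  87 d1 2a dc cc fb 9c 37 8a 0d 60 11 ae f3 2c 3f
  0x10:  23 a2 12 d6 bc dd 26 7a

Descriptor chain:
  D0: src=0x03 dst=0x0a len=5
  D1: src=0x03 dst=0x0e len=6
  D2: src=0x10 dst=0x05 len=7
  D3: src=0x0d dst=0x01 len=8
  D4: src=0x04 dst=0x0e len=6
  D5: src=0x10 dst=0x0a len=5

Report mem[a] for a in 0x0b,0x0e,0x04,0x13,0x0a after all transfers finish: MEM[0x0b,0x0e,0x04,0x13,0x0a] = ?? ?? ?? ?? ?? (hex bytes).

MEM[0x0b,0x0e,0x04,0x13,0x0a] = 8a bc fb bc 37

D0: mem[0x0a..0x0e] <- [dc cc fb 9c 37]
D1: mem[0x0e..0x13] <- [dc cc fb 9c 37 8a]
D2: mem[0x05..0x0b] <- [fb 9c 37 8a bc dd 26]
D3: mem[0x01..0x08] <- [9c dc cc fb 9c 37 8a bc]
D4: mem[0x0e..0x13] <- [fb 9c 37 8a bc bc]
D5: mem[0x0a..0x0e] <- [37 8a bc bc bc]
query mem[0x0b]=0x8a, mem[0x0e]=0xbc, mem[0x04]=0xfb, mem[0x13]=0xbc, mem[0x0a]=0x37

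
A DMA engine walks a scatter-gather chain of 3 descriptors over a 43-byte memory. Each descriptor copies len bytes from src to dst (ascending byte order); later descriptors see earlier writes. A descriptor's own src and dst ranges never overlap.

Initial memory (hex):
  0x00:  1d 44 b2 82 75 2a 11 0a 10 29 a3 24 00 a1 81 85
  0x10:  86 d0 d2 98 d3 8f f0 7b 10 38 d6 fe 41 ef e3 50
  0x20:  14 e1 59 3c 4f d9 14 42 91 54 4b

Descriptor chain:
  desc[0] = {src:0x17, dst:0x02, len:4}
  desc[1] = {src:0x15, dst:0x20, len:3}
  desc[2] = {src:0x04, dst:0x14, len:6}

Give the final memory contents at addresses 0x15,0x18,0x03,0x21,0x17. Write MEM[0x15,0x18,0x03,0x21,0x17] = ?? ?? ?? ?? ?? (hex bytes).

MEM[0x15,0x18,0x03,0x21,0x17] = d6 10 10 f0 0a

#0 dst[0x02+4] := {0x7b,0x10,0x38,0xd6}
#1 dst[0x20+3] := {0x8f,0xf0,0x7b}
#2 dst[0x14+6] := {0x38,0xd6,0x11,0x0a,0x10,0x29}
query mem[0x15]=0xd6, mem[0x18]=0x10, mem[0x03]=0x10, mem[0x21]=0xf0, mem[0x17]=0x0a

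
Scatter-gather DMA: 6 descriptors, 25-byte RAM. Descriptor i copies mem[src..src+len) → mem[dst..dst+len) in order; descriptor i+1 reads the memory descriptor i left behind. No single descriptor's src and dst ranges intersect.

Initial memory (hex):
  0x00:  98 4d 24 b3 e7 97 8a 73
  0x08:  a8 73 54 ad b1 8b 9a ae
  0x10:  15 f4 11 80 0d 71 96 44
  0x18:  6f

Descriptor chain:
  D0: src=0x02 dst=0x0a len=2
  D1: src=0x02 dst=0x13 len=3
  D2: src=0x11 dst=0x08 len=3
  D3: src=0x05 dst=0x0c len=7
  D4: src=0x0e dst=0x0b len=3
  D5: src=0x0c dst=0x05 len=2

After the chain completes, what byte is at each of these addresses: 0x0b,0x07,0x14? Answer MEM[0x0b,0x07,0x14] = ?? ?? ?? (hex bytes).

[0] 0x02->0x0a len=2 : 24 b3
[1] 0x02->0x13 len=3 : 24 b3 e7
[2] 0x11->0x08 len=3 : f4 11 24
[3] 0x05->0x0c len=7 : 97 8a 73 f4 11 24 b3
[4] 0x0e->0x0b len=3 : 73 f4 11
[5] 0x0c->0x05 len=2 : f4 11
query mem[0x0b]=0x73, mem[0x07]=0x73, mem[0x14]=0xb3

MEM[0x0b,0x07,0x14] = 73 73 b3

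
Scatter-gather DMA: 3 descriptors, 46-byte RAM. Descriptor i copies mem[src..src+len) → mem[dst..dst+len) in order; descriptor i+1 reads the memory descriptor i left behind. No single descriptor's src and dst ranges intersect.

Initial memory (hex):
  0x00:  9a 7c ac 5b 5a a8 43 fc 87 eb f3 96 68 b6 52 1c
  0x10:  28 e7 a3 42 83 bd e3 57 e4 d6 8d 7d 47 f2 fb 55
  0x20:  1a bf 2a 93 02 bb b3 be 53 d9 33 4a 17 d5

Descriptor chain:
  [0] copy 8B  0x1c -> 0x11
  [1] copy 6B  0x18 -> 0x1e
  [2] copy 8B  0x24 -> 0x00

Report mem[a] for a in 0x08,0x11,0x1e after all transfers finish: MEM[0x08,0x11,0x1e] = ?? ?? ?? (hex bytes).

[0] 0x1c->0x11 len=8 : 47 f2 fb 55 1a bf 2a 93
[1] 0x18->0x1e len=6 : 93 d6 8d 7d 47 f2
[2] 0x24->0x00 len=8 : 02 bb b3 be 53 d9 33 4a
query mem[0x08]=0x87, mem[0x11]=0x47, mem[0x1e]=0x93

MEM[0x08,0x11,0x1e] = 87 47 93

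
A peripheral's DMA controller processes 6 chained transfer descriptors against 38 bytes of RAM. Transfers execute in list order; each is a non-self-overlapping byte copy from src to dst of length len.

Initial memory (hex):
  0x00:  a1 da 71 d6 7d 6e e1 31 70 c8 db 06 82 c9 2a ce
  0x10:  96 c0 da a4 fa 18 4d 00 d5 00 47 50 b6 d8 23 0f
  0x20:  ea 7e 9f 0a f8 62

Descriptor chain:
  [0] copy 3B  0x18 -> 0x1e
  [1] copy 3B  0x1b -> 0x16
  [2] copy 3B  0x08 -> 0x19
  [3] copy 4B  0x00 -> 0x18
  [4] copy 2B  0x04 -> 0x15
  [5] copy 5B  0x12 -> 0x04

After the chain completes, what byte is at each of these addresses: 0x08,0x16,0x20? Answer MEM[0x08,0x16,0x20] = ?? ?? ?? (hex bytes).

MEM[0x08,0x16,0x20] = 6e 6e 47

#0 dst[0x1e+3] := {0xd5,0x00,0x47}
#1 dst[0x16+3] := {0x50,0xb6,0xd8}
#2 dst[0x19+3] := {0x70,0xc8,0xdb}
#3 dst[0x18+4] := {0xa1,0xda,0x71,0xd6}
#4 dst[0x15+2] := {0x7d,0x6e}
#5 dst[0x04+5] := {0xda,0xa4,0xfa,0x7d,0x6e}
query mem[0x08]=0x6e, mem[0x16]=0x6e, mem[0x20]=0x47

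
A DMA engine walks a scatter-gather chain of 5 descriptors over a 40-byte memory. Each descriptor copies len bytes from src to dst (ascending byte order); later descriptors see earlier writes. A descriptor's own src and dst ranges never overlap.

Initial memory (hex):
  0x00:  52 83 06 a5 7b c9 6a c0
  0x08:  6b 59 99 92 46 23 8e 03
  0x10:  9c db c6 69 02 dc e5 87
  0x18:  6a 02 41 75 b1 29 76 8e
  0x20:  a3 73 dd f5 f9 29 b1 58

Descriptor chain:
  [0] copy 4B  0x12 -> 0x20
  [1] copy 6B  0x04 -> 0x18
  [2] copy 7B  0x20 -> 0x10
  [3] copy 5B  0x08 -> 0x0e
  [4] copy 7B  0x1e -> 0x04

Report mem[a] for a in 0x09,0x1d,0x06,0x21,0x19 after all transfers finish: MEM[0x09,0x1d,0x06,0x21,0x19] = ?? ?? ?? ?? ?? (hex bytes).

MEM[0x09,0x1d,0x06,0x21,0x19] = dc 59 c6 69 c9

#0 dst[0x20+4] := {0xc6,0x69,0x02,0xdc}
#1 dst[0x18+6] := {0x7b,0xc9,0x6a,0xc0,0x6b,0x59}
#2 dst[0x10+7] := {0xc6,0x69,0x02,0xdc,0xf9,0x29,0xb1}
#3 dst[0x0e+5] := {0x6b,0x59,0x99,0x92,0x46}
#4 dst[0x04+7] := {0x76,0x8e,0xc6,0x69,0x02,0xdc,0xf9}
query mem[0x09]=0xdc, mem[0x1d]=0x59, mem[0x06]=0xc6, mem[0x21]=0x69, mem[0x19]=0xc9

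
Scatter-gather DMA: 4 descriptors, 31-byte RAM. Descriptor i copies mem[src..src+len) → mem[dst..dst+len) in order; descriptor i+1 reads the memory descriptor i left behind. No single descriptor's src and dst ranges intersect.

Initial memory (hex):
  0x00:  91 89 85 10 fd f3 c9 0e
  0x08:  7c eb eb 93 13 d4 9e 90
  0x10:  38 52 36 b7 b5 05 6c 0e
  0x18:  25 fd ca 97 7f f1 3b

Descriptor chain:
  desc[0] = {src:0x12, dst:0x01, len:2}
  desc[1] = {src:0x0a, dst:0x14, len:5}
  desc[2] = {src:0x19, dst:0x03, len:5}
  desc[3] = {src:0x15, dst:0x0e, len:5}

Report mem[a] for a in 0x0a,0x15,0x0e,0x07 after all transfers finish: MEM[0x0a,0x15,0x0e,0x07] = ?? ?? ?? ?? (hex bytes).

[0] 0x12->0x01 len=2 : 36 b7
[1] 0x0a->0x14 len=5 : eb 93 13 d4 9e
[2] 0x19->0x03 len=5 : fd ca 97 7f f1
[3] 0x15->0x0e len=5 : 93 13 d4 9e fd
query mem[0x0a]=0xeb, mem[0x15]=0x93, mem[0x0e]=0x93, mem[0x07]=0xf1

MEM[0x0a,0x15,0x0e,0x07] = eb 93 93 f1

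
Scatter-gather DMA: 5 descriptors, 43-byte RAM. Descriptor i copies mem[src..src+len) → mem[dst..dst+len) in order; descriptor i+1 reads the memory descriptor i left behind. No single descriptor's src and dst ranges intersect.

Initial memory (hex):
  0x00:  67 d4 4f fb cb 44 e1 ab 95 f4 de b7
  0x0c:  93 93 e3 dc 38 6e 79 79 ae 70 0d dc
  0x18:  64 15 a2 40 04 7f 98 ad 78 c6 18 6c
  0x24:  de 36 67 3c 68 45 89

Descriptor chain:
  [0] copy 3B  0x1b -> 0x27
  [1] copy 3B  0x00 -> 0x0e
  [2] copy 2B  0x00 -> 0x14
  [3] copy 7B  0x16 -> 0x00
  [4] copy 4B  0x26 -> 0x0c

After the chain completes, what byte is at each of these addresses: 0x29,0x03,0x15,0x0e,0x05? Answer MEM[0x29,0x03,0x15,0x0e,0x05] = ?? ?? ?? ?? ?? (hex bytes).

MEM[0x29,0x03,0x15,0x0e,0x05] = 7f 15 d4 04 40

  after D0: wrote 3B at 0x27 = 40047f
  after D1: wrote 3B at 0x0e = 67d44f
  after D2: wrote 2B at 0x14 = 67d4
  after D3: wrote 7B at 0x00 = 0ddc6415a24004
  after D4: wrote 4B at 0x0c = 6740047f
query mem[0x29]=0x7f, mem[0x03]=0x15, mem[0x15]=0xd4, mem[0x0e]=0x04, mem[0x05]=0x40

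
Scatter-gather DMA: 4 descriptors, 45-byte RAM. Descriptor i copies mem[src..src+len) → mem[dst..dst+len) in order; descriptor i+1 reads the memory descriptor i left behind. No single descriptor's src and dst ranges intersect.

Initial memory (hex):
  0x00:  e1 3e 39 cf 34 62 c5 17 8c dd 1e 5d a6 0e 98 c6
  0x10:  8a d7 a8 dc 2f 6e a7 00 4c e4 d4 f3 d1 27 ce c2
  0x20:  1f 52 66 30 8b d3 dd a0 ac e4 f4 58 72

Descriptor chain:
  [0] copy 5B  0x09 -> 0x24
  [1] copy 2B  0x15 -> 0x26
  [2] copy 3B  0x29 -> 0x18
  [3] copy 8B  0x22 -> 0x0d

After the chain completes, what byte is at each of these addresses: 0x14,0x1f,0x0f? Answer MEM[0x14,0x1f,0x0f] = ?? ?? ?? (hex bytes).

[0] 0x09->0x24 len=5 : dd 1e 5d a6 0e
[1] 0x15->0x26 len=2 : 6e a7
[2] 0x29->0x18 len=3 : e4 f4 58
[3] 0x22->0x0d len=8 : 66 30 dd 1e 6e a7 0e e4
query mem[0x14]=0xe4, mem[0x1f]=0xc2, mem[0x0f]=0xdd

MEM[0x14,0x1f,0x0f] = e4 c2 dd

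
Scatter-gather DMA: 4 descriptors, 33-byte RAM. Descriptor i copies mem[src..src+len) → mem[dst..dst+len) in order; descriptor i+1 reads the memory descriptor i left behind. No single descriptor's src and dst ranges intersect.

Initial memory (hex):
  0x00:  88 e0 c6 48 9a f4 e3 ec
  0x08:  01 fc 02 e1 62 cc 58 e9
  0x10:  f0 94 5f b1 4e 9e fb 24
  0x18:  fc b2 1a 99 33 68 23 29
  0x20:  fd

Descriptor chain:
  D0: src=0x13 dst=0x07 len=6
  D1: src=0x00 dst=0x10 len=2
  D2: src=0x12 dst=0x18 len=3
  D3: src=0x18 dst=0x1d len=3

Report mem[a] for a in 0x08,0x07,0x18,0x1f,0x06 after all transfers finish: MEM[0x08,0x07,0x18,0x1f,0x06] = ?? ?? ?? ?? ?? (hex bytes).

D0: mem[0x07..0x0c] <- [b1 4e 9e fb 24 fc]
D1: mem[0x10..0x11] <- [88 e0]
D2: mem[0x18..0x1a] <- [5f b1 4e]
D3: mem[0x1d..0x1f] <- [5f b1 4e]
query mem[0x08]=0x4e, mem[0x07]=0xb1, mem[0x18]=0x5f, mem[0x1f]=0x4e, mem[0x06]=0xe3

MEM[0x08,0x07,0x18,0x1f,0x06] = 4e b1 5f 4e e3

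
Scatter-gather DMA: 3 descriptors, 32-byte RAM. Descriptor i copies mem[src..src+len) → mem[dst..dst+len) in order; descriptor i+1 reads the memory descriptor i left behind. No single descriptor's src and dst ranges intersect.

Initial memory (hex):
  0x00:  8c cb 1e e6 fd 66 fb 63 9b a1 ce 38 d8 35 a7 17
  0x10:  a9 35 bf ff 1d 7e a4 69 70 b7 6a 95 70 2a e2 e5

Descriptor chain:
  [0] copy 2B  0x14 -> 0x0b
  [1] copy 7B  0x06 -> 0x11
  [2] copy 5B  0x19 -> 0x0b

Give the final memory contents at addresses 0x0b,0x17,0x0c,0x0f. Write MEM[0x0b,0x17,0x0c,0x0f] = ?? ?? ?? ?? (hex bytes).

D0: mem[0x0b..0x0c] <- [1d 7e]
D1: mem[0x11..0x17] <- [fb 63 9b a1 ce 1d 7e]
D2: mem[0x0b..0x0f] <- [b7 6a 95 70 2a]
query mem[0x0b]=0xb7, mem[0x17]=0x7e, mem[0x0c]=0x6a, mem[0x0f]=0x2a

MEM[0x0b,0x17,0x0c,0x0f] = b7 7e 6a 2a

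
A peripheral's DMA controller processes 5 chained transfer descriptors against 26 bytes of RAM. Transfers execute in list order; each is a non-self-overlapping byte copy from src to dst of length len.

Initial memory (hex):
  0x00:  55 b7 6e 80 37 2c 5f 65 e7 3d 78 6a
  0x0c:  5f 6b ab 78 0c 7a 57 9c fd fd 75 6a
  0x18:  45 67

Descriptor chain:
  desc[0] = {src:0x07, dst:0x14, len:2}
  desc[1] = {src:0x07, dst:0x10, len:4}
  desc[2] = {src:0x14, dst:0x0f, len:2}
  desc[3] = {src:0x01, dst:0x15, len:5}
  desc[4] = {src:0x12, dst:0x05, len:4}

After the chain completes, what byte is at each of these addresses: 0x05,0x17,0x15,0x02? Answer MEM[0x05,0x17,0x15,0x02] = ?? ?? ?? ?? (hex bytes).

#0 dst[0x14+2] := {0x65,0xe7}
#1 dst[0x10+4] := {0x65,0xe7,0x3d,0x78}
#2 dst[0x0f+2] := {0x65,0xe7}
#3 dst[0x15+5] := {0xb7,0x6e,0x80,0x37,0x2c}
#4 dst[0x05+4] := {0x3d,0x78,0x65,0xb7}
query mem[0x05]=0x3d, mem[0x17]=0x80, mem[0x15]=0xb7, mem[0x02]=0x6e

MEM[0x05,0x17,0x15,0x02] = 3d 80 b7 6e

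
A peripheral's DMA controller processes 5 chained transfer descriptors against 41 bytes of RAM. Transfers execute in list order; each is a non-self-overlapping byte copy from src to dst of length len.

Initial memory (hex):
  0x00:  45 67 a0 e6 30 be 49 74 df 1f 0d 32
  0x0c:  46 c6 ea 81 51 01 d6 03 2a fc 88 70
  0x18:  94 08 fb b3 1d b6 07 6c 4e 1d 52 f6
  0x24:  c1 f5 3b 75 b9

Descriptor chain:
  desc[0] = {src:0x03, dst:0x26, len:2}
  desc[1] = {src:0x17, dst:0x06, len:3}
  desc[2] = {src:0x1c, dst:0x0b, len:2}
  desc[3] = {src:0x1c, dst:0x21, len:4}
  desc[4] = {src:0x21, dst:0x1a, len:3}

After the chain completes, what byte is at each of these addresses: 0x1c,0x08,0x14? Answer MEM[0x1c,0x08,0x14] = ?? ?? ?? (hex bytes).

[0] 0x03->0x26 len=2 : e6 30
[1] 0x17->0x06 len=3 : 70 94 08
[2] 0x1c->0x0b len=2 : 1d b6
[3] 0x1c->0x21 len=4 : 1d b6 07 6c
[4] 0x21->0x1a len=3 : 1d b6 07
query mem[0x1c]=0x07, mem[0x08]=0x08, mem[0x14]=0x2a

MEM[0x1c,0x08,0x14] = 07 08 2a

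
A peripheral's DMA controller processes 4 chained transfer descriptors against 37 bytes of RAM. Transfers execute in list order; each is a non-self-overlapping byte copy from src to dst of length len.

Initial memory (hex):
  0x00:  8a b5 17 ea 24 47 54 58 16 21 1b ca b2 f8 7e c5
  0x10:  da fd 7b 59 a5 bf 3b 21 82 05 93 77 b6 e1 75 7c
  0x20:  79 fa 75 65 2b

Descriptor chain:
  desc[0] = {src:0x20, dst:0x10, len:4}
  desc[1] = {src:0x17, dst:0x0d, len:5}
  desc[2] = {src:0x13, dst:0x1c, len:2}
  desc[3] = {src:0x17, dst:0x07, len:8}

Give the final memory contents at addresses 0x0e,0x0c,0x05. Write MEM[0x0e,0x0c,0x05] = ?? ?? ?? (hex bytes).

MEM[0x0e,0x0c,0x05] = 75 65 47

[0] 0x20->0x10 len=4 : 79 fa 75 65
[1] 0x17->0x0d len=5 : 21 82 05 93 77
[2] 0x13->0x1c len=2 : 65 a5
[3] 0x17->0x07 len=8 : 21 82 05 93 77 65 a5 75
query mem[0x0e]=0x75, mem[0x0c]=0x65, mem[0x05]=0x47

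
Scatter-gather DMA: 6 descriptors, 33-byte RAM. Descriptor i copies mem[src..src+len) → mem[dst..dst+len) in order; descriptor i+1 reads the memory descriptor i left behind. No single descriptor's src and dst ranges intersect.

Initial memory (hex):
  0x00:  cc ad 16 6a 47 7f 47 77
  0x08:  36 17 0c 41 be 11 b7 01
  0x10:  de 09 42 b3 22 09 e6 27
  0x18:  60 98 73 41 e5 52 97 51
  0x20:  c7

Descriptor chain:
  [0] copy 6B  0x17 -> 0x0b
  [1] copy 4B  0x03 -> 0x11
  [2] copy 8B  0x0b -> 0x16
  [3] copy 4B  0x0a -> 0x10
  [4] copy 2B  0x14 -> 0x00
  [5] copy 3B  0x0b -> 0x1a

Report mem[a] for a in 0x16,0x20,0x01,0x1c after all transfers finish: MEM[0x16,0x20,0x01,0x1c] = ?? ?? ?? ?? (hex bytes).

#0 dst[0x0b+6] := {0x27,0x60,0x98,0x73,0x41,0xe5}
#1 dst[0x11+4] := {0x6a,0x47,0x7f,0x47}
#2 dst[0x16+8] := {0x27,0x60,0x98,0x73,0x41,0xe5,0x6a,0x47}
#3 dst[0x10+4] := {0x0c,0x27,0x60,0x98}
#4 dst[0x00+2] := {0x47,0x09}
#5 dst[0x1a+3] := {0x27,0x60,0x98}
query mem[0x16]=0x27, mem[0x20]=0xc7, mem[0x01]=0x09, mem[0x1c]=0x98

MEM[0x16,0x20,0x01,0x1c] = 27 c7 09 98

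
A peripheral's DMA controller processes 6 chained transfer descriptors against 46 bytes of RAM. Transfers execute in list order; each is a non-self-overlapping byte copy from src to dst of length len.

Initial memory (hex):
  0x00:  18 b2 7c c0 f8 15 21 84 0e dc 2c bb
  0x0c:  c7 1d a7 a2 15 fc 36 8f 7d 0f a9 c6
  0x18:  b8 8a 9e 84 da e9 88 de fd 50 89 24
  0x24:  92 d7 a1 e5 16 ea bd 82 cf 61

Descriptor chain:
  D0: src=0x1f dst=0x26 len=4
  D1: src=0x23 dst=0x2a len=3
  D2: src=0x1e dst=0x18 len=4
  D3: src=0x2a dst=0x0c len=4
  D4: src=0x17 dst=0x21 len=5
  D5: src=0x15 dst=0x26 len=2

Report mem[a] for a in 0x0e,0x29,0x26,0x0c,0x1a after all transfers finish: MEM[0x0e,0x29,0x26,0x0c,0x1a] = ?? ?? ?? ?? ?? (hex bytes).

D0: mem[0x26..0x29] <- [de fd 50 89]
D1: mem[0x2a..0x2c] <- [24 92 d7]
D2: mem[0x18..0x1b] <- [88 de fd 50]
D3: mem[0x0c..0x0f] <- [24 92 d7 61]
D4: mem[0x21..0x25] <- [c6 88 de fd 50]
D5: mem[0x26..0x27] <- [0f a9]
query mem[0x0e]=0xd7, mem[0x29]=0x89, mem[0x26]=0x0f, mem[0x0c]=0x24, mem[0x1a]=0xfd

MEM[0x0e,0x29,0x26,0x0c,0x1a] = d7 89 0f 24 fd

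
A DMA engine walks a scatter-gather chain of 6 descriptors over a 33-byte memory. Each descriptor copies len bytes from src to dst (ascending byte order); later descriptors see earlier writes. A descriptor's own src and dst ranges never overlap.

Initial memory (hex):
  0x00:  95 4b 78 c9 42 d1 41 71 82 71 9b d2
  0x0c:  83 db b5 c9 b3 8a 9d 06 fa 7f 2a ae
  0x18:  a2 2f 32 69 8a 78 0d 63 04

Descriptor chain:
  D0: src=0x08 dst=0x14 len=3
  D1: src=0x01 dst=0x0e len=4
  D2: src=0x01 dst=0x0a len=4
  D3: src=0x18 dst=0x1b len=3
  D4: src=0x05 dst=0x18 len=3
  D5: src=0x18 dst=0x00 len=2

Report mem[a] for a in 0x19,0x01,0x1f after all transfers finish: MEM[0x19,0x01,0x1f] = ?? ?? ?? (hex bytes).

MEM[0x19,0x01,0x1f] = 41 41 63

D0: mem[0x14..0x16] <- [82 71 9b]
D1: mem[0x0e..0x11] <- [4b 78 c9 42]
D2: mem[0x0a..0x0d] <- [4b 78 c9 42]
D3: mem[0x1b..0x1d] <- [a2 2f 32]
D4: mem[0x18..0x1a] <- [d1 41 71]
D5: mem[0x00..0x01] <- [d1 41]
query mem[0x19]=0x41, mem[0x01]=0x41, mem[0x1f]=0x63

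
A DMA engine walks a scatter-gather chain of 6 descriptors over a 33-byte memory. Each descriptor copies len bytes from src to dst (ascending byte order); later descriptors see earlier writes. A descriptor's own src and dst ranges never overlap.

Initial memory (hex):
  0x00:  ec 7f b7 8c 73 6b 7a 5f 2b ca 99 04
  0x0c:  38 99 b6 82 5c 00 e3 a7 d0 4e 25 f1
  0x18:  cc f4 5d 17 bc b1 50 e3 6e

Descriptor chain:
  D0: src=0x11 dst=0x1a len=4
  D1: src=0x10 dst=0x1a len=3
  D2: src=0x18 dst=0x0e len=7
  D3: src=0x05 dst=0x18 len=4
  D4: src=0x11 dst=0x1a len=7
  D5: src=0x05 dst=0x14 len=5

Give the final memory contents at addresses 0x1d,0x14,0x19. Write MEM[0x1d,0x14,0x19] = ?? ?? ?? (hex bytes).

MEM[0x1d,0x14,0x19] = 50 6b 7a

[0] 0x11->0x1a len=4 : 00 e3 a7 d0
[1] 0x10->0x1a len=3 : 5c 00 e3
[2] 0x18->0x0e len=7 : cc f4 5c 00 e3 d0 50
[3] 0x05->0x18 len=4 : 6b 7a 5f 2b
[4] 0x11->0x1a len=7 : 00 e3 d0 50 4e 25 f1
[5] 0x05->0x14 len=5 : 6b 7a 5f 2b ca
query mem[0x1d]=0x50, mem[0x14]=0x6b, mem[0x19]=0x7a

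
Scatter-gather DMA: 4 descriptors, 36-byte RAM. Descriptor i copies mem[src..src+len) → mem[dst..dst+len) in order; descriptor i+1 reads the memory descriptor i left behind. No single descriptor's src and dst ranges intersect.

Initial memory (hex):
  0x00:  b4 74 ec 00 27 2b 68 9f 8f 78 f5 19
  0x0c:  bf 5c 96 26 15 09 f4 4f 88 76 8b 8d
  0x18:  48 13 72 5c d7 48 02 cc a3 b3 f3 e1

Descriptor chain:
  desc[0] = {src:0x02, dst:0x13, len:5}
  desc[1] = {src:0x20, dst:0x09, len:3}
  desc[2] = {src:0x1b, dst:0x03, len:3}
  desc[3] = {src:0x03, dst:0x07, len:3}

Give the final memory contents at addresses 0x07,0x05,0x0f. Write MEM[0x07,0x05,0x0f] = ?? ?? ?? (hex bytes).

#0 dst[0x13+5] := {0xec,0x00,0x27,0x2b,0x68}
#1 dst[0x09+3] := {0xa3,0xb3,0xf3}
#2 dst[0x03+3] := {0x5c,0xd7,0x48}
#3 dst[0x07+3] := {0x5c,0xd7,0x48}
query mem[0x07]=0x5c, mem[0x05]=0x48, mem[0x0f]=0x26

MEM[0x07,0x05,0x0f] = 5c 48 26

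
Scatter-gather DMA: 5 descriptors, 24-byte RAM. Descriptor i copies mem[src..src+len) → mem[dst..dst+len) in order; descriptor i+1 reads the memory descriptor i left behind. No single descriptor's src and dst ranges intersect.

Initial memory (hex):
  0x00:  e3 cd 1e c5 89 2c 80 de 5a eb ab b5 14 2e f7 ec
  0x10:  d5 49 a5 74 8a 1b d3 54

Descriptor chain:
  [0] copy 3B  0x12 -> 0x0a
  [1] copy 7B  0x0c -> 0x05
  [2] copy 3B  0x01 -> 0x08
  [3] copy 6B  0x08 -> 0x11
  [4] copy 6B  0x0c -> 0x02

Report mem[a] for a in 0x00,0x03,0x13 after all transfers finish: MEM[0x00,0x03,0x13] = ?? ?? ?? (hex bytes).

#0 dst[0x0a+3] := {0xa5,0x74,0x8a}
#1 dst[0x05+7] := {0x8a,0x2e,0xf7,0xec,0xd5,0x49,0xa5}
#2 dst[0x08+3] := {0xcd,0x1e,0xc5}
#3 dst[0x11+6] := {0xcd,0x1e,0xc5,0xa5,0x8a,0x2e}
#4 dst[0x02+6] := {0x8a,0x2e,0xf7,0xec,0xd5,0xcd}
query mem[0x00]=0xe3, mem[0x03]=0x2e, mem[0x13]=0xc5

MEM[0x00,0x03,0x13] = e3 2e c5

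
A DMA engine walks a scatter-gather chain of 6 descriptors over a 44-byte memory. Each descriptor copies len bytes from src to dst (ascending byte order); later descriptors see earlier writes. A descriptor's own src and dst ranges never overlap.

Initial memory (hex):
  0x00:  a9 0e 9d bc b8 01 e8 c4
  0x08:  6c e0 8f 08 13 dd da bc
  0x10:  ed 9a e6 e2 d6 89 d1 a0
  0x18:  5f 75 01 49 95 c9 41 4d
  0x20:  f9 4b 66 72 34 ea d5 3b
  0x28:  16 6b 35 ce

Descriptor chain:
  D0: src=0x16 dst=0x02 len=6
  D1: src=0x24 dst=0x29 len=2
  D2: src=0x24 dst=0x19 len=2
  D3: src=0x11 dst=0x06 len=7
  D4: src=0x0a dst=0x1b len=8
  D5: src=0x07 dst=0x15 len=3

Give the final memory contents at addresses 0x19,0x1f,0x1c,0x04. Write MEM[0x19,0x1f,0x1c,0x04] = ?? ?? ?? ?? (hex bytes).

#0 dst[0x02+6] := {0xd1,0xa0,0x5f,0x75,0x01,0x49}
#1 dst[0x29+2] := {0x34,0xea}
#2 dst[0x19+2] := {0x34,0xea}
#3 dst[0x06+7] := {0x9a,0xe6,0xe2,0xd6,0x89,0xd1,0xa0}
#4 dst[0x1b+8] := {0x89,0xd1,0xa0,0xdd,0xda,0xbc,0xed,0x9a}
#5 dst[0x15+3] := {0xe6,0xe2,0xd6}
query mem[0x19]=0x34, mem[0x1f]=0xda, mem[0x1c]=0xd1, mem[0x04]=0x5f

MEM[0x19,0x1f,0x1c,0x04] = 34 da d1 5f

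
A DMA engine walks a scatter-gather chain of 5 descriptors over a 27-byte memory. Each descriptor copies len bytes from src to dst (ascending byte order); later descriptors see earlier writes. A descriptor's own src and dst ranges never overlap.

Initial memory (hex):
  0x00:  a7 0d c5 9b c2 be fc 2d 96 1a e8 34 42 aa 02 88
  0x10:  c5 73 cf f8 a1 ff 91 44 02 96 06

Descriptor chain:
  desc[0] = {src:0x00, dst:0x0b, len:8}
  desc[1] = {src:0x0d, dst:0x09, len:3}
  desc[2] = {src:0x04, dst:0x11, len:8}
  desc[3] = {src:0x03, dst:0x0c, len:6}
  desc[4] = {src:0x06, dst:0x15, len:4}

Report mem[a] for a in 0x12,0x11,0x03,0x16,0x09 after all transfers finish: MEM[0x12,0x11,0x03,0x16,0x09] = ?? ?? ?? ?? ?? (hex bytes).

MEM[0x12,0x11,0x03,0x16,0x09] = be 96 9b 2d c5

D0: mem[0x0b..0x12] <- [a7 0d c5 9b c2 be fc 2d]
D1: mem[0x09..0x0b] <- [c5 9b c2]
D2: mem[0x11..0x18] <- [c2 be fc 2d 96 c5 9b c2]
D3: mem[0x0c..0x11] <- [9b c2 be fc 2d 96]
D4: mem[0x15..0x18] <- [fc 2d 96 c5]
query mem[0x12]=0xbe, mem[0x11]=0x96, mem[0x03]=0x9b, mem[0x16]=0x2d, mem[0x09]=0xc5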